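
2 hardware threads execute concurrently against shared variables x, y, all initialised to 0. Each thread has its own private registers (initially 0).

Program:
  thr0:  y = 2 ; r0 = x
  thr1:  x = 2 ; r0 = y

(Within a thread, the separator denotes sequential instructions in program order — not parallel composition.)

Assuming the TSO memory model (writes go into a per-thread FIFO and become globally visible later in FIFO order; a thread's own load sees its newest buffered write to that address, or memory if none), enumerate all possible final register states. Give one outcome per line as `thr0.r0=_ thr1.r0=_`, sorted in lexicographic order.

outcome vector order: (thr0.r0,thr1.r0)
|TSO outcomes| = 4

thr0.r0=0 thr1.r0=0
thr0.r0=0 thr1.r0=2
thr0.r0=2 thr1.r0=0
thr0.r0=2 thr1.r0=2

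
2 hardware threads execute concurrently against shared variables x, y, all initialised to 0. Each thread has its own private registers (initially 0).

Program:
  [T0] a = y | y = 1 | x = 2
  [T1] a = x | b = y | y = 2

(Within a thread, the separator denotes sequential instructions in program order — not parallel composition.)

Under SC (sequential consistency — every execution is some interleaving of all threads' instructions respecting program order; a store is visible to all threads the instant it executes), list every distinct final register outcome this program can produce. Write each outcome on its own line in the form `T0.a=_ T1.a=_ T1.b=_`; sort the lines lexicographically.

outcome vector order: (T0.a,T1.a,T1.b)
|SC outcomes| = 4

T0.a=0 T1.a=0 T1.b=0
T0.a=0 T1.a=0 T1.b=1
T0.a=0 T1.a=2 T1.b=1
T0.a=2 T1.a=0 T1.b=0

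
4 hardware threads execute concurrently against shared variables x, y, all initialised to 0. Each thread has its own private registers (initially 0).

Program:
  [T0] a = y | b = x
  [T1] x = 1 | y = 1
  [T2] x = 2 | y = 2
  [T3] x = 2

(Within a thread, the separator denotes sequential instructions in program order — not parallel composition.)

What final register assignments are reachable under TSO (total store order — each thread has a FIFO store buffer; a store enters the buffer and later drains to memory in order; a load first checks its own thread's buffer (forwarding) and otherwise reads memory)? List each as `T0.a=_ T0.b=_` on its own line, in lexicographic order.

T0.a=0 T0.b=0
T0.a=0 T0.b=1
T0.a=0 T0.b=2
T0.a=1 T0.b=1
T0.a=1 T0.b=2
T0.a=2 T0.b=1
T0.a=2 T0.b=2

outcome vector order: (T0.a,T0.b)
|TSO outcomes| = 7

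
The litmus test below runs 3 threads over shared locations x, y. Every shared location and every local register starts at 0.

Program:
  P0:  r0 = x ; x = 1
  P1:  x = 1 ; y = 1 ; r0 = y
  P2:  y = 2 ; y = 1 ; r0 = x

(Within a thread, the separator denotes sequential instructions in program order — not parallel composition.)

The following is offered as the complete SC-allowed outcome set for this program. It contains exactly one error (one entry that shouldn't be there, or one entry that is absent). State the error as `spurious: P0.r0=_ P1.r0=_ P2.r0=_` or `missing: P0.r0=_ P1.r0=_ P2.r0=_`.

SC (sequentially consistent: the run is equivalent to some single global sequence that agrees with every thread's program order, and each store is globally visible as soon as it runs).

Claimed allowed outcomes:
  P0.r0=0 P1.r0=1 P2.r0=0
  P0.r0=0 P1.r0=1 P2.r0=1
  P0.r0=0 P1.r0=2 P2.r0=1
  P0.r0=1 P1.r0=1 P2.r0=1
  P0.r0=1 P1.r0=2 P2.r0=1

missing: P0.r0=1 P1.r0=1 P2.r0=0

outcome vector order: (P0.r0,P1.r0,P2.r0)
[SC] allowed = {0/1/0 0/1/1 0/2/1 1/1/0 1/1/1 1/2/1}
SC∖claimed = {1/1/0}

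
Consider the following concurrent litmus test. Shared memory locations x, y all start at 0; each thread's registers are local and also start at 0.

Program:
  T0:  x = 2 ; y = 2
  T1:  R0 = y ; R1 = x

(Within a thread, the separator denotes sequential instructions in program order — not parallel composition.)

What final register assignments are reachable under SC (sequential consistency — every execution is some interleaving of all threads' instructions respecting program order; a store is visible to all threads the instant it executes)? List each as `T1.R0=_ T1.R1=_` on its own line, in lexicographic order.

outcome vector order: (T1.R0,T1.R1)
|SC outcomes| = 3

T1.R0=0 T1.R1=0
T1.R0=0 T1.R1=2
T1.R0=2 T1.R1=2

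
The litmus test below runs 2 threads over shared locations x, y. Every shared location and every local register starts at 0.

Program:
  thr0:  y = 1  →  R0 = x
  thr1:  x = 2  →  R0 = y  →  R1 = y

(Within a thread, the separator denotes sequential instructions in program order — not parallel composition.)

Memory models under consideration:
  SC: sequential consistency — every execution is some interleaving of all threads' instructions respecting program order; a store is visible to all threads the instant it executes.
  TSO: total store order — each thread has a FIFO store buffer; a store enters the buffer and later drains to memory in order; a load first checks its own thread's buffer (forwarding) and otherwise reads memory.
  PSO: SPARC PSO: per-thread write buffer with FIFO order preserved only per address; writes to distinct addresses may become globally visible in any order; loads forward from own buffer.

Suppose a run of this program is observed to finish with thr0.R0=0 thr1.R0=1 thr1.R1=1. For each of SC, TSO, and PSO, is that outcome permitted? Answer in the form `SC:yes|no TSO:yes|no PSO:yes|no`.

outcome vector order: (thr0.R0,thr1.R0,thr1.R1)
SC: 4 outcomes — {011; 200; 201; 211}
TSO: 6 outcomes — {000; 001; 011; 200; 201; 211}
PSO: 6 outcomes — {000; 001; 011; 200; 201; 211}
target 011 ∈ {SC,TSO,PSO}

SC:yes TSO:yes PSO:yes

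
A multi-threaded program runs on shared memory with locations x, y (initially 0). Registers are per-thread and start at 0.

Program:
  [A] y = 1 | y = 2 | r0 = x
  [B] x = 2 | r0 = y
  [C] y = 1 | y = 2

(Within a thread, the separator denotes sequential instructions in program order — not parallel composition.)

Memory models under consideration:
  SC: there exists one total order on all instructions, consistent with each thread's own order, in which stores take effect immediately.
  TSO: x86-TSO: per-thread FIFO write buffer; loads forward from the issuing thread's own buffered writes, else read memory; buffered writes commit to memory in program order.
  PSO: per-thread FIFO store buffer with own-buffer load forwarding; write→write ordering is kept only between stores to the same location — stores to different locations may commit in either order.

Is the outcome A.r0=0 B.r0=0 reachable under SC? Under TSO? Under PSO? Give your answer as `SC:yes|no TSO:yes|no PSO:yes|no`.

outcome vector order: (A.r0,B.r0)
SC (5): 01, 02, 20, 21, 22
TSO (6): 00, 01, 02, 20, 21, 22
PSO (6): 00, 01, 02, 20, 21, 22
target 00 ∈ {TSO,PSO}

SC:no TSO:yes PSO:yes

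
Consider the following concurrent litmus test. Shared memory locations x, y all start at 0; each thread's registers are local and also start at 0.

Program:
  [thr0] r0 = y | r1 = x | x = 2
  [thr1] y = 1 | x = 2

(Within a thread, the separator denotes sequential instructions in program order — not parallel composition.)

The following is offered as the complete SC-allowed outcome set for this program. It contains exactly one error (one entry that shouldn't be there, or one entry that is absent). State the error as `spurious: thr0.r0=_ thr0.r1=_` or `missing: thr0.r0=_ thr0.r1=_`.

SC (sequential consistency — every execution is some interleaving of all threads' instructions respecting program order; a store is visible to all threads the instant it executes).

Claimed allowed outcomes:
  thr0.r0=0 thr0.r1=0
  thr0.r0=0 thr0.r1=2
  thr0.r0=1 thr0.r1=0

outcome vector order: (thr0.r0,thr0.r1)
SC (4): 00, 02, 10, 12
SC∖claimed = {12}

missing: thr0.r0=1 thr0.r1=2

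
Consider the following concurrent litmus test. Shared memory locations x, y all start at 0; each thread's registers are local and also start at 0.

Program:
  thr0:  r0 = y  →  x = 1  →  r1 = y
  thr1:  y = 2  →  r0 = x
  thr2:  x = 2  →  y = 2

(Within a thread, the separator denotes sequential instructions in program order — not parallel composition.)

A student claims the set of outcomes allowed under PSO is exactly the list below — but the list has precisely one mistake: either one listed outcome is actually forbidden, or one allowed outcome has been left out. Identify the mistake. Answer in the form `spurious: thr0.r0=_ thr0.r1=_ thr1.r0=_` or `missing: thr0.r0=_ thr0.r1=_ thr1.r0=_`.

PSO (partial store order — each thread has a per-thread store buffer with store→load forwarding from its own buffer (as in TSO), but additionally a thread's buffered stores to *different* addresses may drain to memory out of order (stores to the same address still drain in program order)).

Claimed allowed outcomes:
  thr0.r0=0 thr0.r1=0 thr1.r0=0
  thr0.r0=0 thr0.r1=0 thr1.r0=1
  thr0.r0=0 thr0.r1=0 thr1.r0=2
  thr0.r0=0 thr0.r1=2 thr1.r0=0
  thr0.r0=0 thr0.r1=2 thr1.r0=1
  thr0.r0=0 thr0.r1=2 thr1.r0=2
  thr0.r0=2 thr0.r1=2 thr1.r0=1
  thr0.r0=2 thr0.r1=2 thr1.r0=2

outcome vector order: (thr0.r0,thr0.r1,thr1.r0)
[PSO] allowed = {0/0/0 0/0/1 0/0/2 0/2/0 0/2/1 0/2/2 2/2/0 2/2/1 2/2/2}
PSO∖claimed = {2/2/0}

missing: thr0.r0=2 thr0.r1=2 thr1.r0=0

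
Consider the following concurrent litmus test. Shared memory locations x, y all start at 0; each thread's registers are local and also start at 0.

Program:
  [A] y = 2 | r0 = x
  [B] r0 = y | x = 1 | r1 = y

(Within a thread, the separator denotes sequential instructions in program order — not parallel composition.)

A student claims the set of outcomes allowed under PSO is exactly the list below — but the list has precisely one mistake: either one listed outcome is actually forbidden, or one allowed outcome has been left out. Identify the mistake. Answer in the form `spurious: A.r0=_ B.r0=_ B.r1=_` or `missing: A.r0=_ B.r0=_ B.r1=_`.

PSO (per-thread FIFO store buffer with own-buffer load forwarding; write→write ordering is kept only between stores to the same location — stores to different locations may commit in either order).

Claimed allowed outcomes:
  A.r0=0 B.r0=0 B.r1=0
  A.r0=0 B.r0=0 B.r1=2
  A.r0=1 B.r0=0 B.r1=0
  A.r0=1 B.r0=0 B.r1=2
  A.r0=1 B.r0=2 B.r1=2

outcome vector order: (A.r0,B.r0,B.r1)
PSO: 6 outcomes — {0/0/0, 0/0/2, 0/2/2, 1/0/0, 1/0/2, 1/2/2}
PSO∖claimed = {0/2/2}

missing: A.r0=0 B.r0=2 B.r1=2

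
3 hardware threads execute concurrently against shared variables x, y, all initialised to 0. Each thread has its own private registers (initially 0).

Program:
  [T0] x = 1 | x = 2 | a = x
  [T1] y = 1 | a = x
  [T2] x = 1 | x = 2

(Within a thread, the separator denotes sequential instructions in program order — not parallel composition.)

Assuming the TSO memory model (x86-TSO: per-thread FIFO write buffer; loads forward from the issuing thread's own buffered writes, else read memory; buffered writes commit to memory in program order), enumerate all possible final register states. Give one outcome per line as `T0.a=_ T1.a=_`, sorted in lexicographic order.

outcome vector order: (T0.a,T1.a)
|TSO outcomes| = 6

T0.a=1 T1.a=0
T0.a=1 T1.a=1
T0.a=1 T1.a=2
T0.a=2 T1.a=0
T0.a=2 T1.a=1
T0.a=2 T1.a=2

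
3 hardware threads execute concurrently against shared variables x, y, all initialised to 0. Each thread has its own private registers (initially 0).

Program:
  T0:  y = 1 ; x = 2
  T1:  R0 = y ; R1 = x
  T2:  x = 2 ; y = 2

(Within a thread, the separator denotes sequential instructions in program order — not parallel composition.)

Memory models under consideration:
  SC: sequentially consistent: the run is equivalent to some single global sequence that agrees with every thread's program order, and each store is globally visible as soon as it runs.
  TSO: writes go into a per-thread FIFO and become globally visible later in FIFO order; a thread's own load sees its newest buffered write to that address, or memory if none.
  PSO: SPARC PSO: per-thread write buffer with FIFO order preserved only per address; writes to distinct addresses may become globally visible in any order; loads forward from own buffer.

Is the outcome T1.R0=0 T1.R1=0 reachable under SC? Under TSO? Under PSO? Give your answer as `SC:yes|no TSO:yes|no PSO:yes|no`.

SC:yes TSO:yes PSO:yes

outcome vector order: (T1.R0,T1.R1)
SC: 5 outcomes — {(0,0); (0,2); (1,0); (1,2); (2,2)}
TSO: 5 outcomes — {(0,0); (0,2); (1,0); (1,2); (2,2)}
PSO: 6 outcomes — {(0,0); (0,2); (1,0); (1,2); (2,0); (2,2)}
target (0,0) ∈ {SC,TSO,PSO}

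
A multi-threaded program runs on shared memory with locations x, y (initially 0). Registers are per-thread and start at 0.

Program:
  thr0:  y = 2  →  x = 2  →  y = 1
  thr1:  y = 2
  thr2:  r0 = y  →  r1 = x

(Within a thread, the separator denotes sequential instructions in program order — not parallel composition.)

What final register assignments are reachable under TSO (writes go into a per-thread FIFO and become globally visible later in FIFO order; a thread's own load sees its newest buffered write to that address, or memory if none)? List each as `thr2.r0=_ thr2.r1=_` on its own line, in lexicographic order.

outcome vector order: (thr2.r0,thr2.r1)
|TSO outcomes| = 5

thr2.r0=0 thr2.r1=0
thr2.r0=0 thr2.r1=2
thr2.r0=1 thr2.r1=2
thr2.r0=2 thr2.r1=0
thr2.r0=2 thr2.r1=2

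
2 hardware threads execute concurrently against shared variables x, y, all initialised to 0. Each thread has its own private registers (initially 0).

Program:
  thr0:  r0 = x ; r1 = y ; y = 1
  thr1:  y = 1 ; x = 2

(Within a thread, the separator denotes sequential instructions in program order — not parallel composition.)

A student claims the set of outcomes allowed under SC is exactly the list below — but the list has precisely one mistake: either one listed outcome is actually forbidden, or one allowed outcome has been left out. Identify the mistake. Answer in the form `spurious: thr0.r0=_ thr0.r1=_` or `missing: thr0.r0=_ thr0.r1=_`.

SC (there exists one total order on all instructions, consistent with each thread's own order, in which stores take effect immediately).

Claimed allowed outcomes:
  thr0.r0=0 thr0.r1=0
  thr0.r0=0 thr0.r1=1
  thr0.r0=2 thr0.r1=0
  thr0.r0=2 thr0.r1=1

outcome vector order: (thr0.r0,thr0.r1)
SC: 3 outcomes — {00 01 21}
claimed∖SC = {20}

spurious: thr0.r0=2 thr0.r1=0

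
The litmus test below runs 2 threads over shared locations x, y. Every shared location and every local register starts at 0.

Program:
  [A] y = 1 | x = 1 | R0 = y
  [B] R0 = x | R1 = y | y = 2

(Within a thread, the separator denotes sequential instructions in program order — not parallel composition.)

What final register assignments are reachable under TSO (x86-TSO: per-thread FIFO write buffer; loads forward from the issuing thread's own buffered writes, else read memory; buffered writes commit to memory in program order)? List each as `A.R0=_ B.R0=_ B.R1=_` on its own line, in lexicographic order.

outcome vector order: (A.R0,B.R0,B.R1)
|TSO outcomes| = 6

A.R0=1 B.R0=0 B.R1=0
A.R0=1 B.R0=0 B.R1=1
A.R0=1 B.R0=1 B.R1=1
A.R0=2 B.R0=0 B.R1=0
A.R0=2 B.R0=0 B.R1=1
A.R0=2 B.R0=1 B.R1=1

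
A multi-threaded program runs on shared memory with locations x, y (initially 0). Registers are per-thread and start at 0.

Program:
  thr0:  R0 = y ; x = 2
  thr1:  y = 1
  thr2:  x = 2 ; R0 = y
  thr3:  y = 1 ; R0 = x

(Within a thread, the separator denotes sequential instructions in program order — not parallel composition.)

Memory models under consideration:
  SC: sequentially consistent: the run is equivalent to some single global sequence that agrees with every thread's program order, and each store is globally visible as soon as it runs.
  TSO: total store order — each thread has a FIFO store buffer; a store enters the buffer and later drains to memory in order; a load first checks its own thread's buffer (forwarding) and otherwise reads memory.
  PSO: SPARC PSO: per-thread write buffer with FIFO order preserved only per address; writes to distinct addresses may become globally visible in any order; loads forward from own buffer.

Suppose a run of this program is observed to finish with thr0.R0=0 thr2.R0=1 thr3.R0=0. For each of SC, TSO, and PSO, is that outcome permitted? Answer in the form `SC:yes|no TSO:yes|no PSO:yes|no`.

SC:yes TSO:yes PSO:yes

outcome vector order: (thr0.R0,thr2.R0,thr3.R0)
under SC → <0 0 2> <0 1 0> <0 1 2> <1 0 2> <1 1 0> <1 1 2>
under TSO → <0 0 0> <0 0 2> <0 1 0> <0 1 2> <1 0 0> <1 0 2> <1 1 0> <1 1 2>
under PSO → <0 0 0> <0 0 2> <0 1 0> <0 1 2> <1 0 0> <1 0 2> <1 1 0> <1 1 2>
target <0 1 0> ∈ {SC,TSO,PSO}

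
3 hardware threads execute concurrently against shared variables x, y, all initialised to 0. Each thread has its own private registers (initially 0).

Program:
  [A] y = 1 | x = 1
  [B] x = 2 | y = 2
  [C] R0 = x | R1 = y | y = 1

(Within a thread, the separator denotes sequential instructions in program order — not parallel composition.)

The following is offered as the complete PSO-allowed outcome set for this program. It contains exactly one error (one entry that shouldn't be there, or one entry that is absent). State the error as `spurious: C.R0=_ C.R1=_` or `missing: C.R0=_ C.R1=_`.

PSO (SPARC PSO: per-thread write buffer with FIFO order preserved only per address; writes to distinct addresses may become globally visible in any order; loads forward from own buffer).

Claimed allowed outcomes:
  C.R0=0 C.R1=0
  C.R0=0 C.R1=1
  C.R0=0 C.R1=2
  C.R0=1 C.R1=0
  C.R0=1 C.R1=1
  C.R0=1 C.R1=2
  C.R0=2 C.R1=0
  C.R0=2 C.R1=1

outcome vector order: (C.R0,C.R1)
PSO (9): 00 01 02 10 11 12 20 21 22
PSO∖claimed = {22}

missing: C.R0=2 C.R1=2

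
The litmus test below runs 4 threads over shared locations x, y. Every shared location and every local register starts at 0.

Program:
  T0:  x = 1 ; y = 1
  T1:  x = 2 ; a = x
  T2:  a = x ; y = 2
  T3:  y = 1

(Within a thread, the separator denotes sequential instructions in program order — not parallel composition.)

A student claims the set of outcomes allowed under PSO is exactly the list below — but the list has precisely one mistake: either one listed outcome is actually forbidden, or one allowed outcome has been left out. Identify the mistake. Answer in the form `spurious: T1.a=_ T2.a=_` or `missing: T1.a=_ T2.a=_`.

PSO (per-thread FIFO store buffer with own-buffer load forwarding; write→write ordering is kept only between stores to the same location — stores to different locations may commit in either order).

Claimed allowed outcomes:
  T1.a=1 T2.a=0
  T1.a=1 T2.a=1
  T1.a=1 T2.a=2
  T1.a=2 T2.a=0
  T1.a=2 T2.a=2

outcome vector order: (T1.a,T2.a)
[PSO] allowed = {<1 0>; <1 1>; <1 2>; <2 0>; <2 1>; <2 2>}
PSO∖claimed = {<2 1>}

missing: T1.a=2 T2.a=1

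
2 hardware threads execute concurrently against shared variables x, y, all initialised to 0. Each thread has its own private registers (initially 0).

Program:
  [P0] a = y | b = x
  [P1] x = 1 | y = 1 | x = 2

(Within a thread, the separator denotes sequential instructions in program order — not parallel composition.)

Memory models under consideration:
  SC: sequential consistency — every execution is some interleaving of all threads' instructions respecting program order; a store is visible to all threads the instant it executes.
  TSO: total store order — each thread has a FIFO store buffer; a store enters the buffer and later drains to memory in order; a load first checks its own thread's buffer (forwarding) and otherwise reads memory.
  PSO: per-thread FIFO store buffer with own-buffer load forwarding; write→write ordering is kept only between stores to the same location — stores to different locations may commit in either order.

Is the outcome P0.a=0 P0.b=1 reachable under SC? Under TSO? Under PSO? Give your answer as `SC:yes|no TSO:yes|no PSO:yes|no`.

outcome vector order: (P0.a,P0.b)
SC (5): <0 0>; <0 1>; <0 2>; <1 1>; <1 2>
TSO (5): <0 0>; <0 1>; <0 2>; <1 1>; <1 2>
PSO (6): <0 0>; <0 1>; <0 2>; <1 0>; <1 1>; <1 2>
target <0 1> ∈ {SC,TSO,PSO}

SC:yes TSO:yes PSO:yes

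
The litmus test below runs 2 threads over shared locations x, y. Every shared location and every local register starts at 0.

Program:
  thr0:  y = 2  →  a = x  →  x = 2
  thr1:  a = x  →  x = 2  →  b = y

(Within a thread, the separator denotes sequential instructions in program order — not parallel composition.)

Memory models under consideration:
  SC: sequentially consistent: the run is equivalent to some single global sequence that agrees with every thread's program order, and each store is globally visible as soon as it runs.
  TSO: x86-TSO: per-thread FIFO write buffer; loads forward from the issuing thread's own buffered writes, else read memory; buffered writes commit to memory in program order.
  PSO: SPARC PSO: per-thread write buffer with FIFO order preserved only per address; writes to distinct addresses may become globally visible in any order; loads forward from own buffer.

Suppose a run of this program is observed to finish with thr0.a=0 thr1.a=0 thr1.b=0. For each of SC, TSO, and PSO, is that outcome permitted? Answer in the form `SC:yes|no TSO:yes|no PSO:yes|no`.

outcome vector order: (thr0.a,thr1.a,thr1.b)
SC (4): <0 0 2> <0 2 2> <2 0 0> <2 0 2>
TSO (5): <0 0 0> <0 0 2> <0 2 2> <2 0 0> <2 0 2>
PSO (6): <0 0 0> <0 0 2> <0 2 0> <0 2 2> <2 0 0> <2 0 2>
target <0 0 0> ∈ {TSO,PSO}

SC:no TSO:yes PSO:yes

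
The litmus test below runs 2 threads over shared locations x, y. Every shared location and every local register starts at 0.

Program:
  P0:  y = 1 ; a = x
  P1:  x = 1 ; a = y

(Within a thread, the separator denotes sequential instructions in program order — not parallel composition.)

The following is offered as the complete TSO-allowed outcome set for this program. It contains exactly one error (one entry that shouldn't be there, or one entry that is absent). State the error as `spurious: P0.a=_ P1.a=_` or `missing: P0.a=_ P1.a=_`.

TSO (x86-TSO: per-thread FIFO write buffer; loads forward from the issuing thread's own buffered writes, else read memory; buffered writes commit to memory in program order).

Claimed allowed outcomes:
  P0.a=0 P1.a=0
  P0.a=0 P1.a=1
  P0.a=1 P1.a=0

missing: P0.a=1 P1.a=1

outcome vector order: (P0.a,P1.a)
TSO: 4 outcomes — {00, 01, 10, 11}
TSO∖claimed = {11}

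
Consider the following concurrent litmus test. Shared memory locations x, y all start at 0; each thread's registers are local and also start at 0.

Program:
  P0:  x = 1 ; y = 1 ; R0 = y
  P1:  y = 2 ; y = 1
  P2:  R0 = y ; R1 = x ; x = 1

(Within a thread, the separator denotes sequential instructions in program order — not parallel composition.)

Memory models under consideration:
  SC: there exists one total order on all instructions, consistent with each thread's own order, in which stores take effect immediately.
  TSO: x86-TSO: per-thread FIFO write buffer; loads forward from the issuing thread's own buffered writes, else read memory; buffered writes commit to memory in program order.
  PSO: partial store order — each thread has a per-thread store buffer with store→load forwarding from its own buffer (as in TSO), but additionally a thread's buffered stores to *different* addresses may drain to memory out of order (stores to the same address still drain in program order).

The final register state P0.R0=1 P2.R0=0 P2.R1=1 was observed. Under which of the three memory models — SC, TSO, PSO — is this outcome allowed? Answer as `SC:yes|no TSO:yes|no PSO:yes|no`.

outcome vector order: (P0.R0,P2.R0,P2.R1)
SC (10): 1/0/0 1/0/1 1/1/0 1/1/1 1/2/0 1/2/1 2/0/0 2/0/1 2/1/1 2/2/1
TSO (10): 1/0/0 1/0/1 1/1/0 1/1/1 1/2/0 1/2/1 2/0/0 2/0/1 2/1/1 2/2/1
PSO (12): 1/0/0 1/0/1 1/1/0 1/1/1 1/2/0 1/2/1 2/0/0 2/0/1 2/1/0 2/1/1 2/2/0 2/2/1
target 1/0/1 ∈ {SC,TSO,PSO}

SC:yes TSO:yes PSO:yes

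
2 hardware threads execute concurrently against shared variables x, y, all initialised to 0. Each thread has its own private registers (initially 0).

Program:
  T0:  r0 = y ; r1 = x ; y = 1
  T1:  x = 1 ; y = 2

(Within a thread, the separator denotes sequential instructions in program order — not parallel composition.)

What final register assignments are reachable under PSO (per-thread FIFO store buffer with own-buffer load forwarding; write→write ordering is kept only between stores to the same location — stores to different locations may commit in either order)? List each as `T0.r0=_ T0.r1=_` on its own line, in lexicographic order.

T0.r0=0 T0.r1=0
T0.r0=0 T0.r1=1
T0.r0=2 T0.r1=0
T0.r0=2 T0.r1=1

outcome vector order: (T0.r0,T0.r1)
|PSO outcomes| = 4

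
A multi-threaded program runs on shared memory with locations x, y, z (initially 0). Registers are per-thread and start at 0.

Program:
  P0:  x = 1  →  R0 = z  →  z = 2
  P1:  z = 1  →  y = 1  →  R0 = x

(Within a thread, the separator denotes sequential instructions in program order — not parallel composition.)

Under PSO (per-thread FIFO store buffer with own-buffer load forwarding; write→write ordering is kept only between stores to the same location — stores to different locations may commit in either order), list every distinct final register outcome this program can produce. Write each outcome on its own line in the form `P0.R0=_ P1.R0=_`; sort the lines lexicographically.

P0.R0=0 P1.R0=0
P0.R0=0 P1.R0=1
P0.R0=1 P1.R0=0
P0.R0=1 P1.R0=1

outcome vector order: (P0.R0,P1.R0)
|PSO outcomes| = 4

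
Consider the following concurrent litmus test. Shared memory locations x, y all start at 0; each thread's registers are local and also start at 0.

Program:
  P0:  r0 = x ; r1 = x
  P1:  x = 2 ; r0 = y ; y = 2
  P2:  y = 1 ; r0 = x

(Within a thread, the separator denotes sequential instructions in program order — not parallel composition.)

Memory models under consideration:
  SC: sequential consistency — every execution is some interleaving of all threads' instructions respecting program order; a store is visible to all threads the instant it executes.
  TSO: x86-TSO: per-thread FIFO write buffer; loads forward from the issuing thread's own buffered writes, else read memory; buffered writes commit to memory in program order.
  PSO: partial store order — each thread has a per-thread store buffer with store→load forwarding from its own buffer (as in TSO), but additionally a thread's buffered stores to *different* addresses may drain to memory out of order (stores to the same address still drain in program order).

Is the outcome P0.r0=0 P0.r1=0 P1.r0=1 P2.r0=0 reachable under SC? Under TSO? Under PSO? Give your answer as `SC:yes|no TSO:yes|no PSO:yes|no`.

SC:yes TSO:yes PSO:yes

outcome vector order: (P0.r0,P0.r1,P1.r0,P2.r0)
SC: 9 outcomes — {0/0/0/2, 0/0/1/0, 0/0/1/2, 0/2/0/2, 0/2/1/0, 0/2/1/2, 2/2/0/2, 2/2/1/0, 2/2/1/2}
TSO: 12 outcomes — {0/0/0/0, 0/0/0/2, 0/0/1/0, 0/0/1/2, 0/2/0/0, 0/2/0/2, 0/2/1/0, 0/2/1/2, 2/2/0/0, 2/2/0/2, 2/2/1/0, 2/2/1/2}
PSO: 12 outcomes — {0/0/0/0, 0/0/0/2, 0/0/1/0, 0/0/1/2, 0/2/0/0, 0/2/0/2, 0/2/1/0, 0/2/1/2, 2/2/0/0, 2/2/0/2, 2/2/1/0, 2/2/1/2}
target 0/0/1/0 ∈ {SC,TSO,PSO}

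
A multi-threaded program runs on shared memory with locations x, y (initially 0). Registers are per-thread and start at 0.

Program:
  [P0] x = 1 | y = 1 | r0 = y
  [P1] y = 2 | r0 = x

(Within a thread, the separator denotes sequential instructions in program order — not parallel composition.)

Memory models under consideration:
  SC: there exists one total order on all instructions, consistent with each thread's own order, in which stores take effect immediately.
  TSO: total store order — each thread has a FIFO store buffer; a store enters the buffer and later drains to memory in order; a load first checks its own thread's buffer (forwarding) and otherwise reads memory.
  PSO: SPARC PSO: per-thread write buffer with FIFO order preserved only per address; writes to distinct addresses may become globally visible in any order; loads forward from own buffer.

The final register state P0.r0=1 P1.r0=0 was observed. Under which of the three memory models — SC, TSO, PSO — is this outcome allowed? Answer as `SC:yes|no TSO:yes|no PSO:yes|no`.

SC:yes TSO:yes PSO:yes

outcome vector order: (P0.r0,P1.r0)
[SC] allowed = {10; 11; 21}
[TSO] allowed = {10; 11; 20; 21}
[PSO] allowed = {10; 11; 20; 21}
target 10 ∈ {SC,TSO,PSO}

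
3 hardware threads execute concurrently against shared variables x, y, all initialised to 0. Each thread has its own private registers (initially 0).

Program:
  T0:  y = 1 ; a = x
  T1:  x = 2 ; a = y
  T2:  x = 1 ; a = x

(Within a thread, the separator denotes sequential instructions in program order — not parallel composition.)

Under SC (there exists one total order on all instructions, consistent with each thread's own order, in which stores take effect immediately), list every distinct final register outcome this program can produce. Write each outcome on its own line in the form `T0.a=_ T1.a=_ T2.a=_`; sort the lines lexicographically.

T0.a=0 T1.a=1 T2.a=1
T0.a=0 T1.a=1 T2.a=2
T0.a=1 T1.a=0 T2.a=1
T0.a=1 T1.a=1 T2.a=1
T0.a=1 T1.a=1 T2.a=2
T0.a=2 T1.a=0 T2.a=1
T0.a=2 T1.a=0 T2.a=2
T0.a=2 T1.a=1 T2.a=1
T0.a=2 T1.a=1 T2.a=2

outcome vector order: (T0.a,T1.a,T2.a)
|SC outcomes| = 9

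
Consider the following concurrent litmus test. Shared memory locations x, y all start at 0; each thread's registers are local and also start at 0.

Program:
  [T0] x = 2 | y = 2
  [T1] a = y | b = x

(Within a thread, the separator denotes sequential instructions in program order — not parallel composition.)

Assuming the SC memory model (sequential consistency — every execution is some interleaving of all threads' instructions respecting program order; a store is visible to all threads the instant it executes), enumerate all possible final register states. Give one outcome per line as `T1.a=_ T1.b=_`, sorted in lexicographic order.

outcome vector order: (T1.a,T1.b)
|SC outcomes| = 3

T1.a=0 T1.b=0
T1.a=0 T1.b=2
T1.a=2 T1.b=2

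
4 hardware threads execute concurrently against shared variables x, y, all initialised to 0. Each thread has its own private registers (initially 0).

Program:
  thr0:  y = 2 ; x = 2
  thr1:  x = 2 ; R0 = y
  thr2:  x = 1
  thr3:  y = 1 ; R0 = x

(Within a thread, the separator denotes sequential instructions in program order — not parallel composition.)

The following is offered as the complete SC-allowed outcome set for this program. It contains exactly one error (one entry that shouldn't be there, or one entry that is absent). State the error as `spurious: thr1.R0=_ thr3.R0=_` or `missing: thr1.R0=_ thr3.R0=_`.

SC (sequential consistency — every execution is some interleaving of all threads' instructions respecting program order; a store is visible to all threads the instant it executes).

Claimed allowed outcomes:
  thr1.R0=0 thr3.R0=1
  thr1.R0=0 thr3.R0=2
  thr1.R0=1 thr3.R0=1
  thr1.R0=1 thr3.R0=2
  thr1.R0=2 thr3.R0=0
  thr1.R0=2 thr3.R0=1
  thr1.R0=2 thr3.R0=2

outcome vector order: (thr1.R0,thr3.R0)
SC (8): 0/1 0/2 1/0 1/1 1/2 2/0 2/1 2/2
SC∖claimed = {1/0}

missing: thr1.R0=1 thr3.R0=0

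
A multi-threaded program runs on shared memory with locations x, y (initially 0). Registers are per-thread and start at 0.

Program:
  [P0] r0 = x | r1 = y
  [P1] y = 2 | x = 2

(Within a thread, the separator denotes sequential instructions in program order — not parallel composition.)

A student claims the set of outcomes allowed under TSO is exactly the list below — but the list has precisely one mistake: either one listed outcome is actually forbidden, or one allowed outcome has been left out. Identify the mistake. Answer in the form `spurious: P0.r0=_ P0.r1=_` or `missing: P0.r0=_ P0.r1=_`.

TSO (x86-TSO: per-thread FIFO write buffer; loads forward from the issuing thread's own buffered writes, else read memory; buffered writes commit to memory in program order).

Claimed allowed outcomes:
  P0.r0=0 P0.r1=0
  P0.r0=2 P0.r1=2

outcome vector order: (P0.r0,P0.r1)
TSO: 3 outcomes — {<0 0> <0 2> <2 2>}
TSO∖claimed = {<0 2>}

missing: P0.r0=0 P0.r1=2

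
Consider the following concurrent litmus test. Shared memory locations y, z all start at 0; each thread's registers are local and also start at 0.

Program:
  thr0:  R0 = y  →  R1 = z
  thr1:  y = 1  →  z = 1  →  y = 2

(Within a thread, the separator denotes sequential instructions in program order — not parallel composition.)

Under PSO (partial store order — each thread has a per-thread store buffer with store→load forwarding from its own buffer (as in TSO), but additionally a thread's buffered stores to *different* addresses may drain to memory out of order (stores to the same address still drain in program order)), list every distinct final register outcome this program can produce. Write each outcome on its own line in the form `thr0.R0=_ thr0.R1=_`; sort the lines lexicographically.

outcome vector order: (thr0.R0,thr0.R1)
|PSO outcomes| = 6

thr0.R0=0 thr0.R1=0
thr0.R0=0 thr0.R1=1
thr0.R0=1 thr0.R1=0
thr0.R0=1 thr0.R1=1
thr0.R0=2 thr0.R1=0
thr0.R0=2 thr0.R1=1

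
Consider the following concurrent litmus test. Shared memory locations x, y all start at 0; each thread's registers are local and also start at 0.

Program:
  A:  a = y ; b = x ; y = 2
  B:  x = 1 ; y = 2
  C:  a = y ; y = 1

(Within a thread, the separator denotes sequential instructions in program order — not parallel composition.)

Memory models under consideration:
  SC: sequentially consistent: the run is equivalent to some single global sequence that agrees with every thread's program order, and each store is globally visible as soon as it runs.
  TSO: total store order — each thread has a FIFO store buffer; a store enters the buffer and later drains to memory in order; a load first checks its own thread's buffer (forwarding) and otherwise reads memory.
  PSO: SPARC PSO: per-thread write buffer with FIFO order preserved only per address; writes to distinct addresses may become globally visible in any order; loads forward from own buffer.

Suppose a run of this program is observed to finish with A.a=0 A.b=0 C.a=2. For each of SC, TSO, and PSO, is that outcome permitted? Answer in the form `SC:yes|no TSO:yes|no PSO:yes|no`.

SC:yes TSO:yes PSO:yes

outcome vector order: (A.a,A.b,C.a)
SC: 9 outcomes — {(0,0,0); (0,0,2); (0,1,0); (0,1,2); (1,0,0); (1,1,0); (1,1,2); (2,1,0); (2,1,2)}
TSO: 9 outcomes — {(0,0,0); (0,0,2); (0,1,0); (0,1,2); (1,0,0); (1,1,0); (1,1,2); (2,1,0); (2,1,2)}
PSO: 12 outcomes — {(0,0,0); (0,0,2); (0,1,0); (0,1,2); (1,0,0); (1,0,2); (1,1,0); (1,1,2); (2,0,0); (2,0,2); (2,1,0); (2,1,2)}
target (0,0,2) ∈ {SC,TSO,PSO}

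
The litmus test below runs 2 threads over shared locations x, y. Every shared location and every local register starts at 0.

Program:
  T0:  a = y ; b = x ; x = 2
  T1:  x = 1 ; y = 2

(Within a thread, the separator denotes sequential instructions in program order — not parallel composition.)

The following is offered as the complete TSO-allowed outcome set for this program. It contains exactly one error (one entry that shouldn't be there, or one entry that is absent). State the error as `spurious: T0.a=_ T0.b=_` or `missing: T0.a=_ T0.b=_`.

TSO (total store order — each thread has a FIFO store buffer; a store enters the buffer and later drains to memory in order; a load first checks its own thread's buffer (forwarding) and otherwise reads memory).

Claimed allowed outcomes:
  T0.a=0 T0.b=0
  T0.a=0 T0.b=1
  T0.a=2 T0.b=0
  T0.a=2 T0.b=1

outcome vector order: (T0.a,T0.b)
under TSO → (0,0) (0,1) (2,1)
claimed∖TSO = {(2,0)}

spurious: T0.a=2 T0.b=0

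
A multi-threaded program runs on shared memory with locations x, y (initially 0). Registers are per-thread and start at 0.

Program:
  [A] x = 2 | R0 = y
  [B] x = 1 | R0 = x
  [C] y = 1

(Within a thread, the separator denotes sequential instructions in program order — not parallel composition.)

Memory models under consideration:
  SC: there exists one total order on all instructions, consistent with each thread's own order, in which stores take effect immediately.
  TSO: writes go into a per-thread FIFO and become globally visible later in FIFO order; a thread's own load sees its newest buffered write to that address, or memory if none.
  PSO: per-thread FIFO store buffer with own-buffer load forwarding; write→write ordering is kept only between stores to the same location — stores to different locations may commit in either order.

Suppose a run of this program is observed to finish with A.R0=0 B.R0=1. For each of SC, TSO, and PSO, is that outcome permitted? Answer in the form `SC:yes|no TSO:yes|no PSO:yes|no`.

SC:yes TSO:yes PSO:yes

outcome vector order: (A.R0,B.R0)
SC: 4 outcomes — {<0 1> <0 2> <1 1> <1 2>}
TSO: 4 outcomes — {<0 1> <0 2> <1 1> <1 2>}
PSO: 4 outcomes — {<0 1> <0 2> <1 1> <1 2>}
target <0 1> ∈ {SC,TSO,PSO}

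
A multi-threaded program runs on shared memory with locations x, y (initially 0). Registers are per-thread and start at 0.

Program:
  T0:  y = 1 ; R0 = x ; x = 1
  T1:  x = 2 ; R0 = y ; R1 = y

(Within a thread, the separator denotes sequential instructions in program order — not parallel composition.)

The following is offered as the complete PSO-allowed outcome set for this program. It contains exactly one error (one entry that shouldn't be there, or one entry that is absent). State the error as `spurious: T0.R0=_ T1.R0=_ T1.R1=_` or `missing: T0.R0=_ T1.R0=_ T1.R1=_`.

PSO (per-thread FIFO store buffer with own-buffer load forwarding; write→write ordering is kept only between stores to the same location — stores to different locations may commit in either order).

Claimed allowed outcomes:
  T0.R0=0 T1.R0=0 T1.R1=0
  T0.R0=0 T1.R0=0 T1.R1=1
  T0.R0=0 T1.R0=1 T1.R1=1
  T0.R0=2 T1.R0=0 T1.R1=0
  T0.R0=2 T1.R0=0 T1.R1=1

outcome vector order: (T0.R0,T1.R0,T1.R1)
[PSO] allowed = {0/0/0 0/0/1 0/1/1 2/0/0 2/0/1 2/1/1}
PSO∖claimed = {2/1/1}

missing: T0.R0=2 T1.R0=1 T1.R1=1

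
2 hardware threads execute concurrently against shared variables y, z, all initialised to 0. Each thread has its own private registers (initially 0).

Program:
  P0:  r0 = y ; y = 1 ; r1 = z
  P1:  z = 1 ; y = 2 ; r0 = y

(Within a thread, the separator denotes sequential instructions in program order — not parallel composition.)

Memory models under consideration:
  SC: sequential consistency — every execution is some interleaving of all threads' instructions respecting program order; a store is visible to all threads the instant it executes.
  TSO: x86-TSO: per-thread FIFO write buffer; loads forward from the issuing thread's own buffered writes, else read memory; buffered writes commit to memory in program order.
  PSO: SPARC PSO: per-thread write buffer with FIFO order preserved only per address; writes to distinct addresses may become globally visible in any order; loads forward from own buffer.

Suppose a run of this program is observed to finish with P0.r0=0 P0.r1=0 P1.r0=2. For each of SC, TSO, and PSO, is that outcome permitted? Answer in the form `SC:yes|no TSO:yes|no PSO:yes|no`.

outcome vector order: (P0.r0,P0.r1,P1.r0)
SC: 5 outcomes — {<0 0 2> <0 1 1> <0 1 2> <2 1 1> <2 1 2>}
TSO: 6 outcomes — {<0 0 1> <0 0 2> <0 1 1> <0 1 2> <2 1 1> <2 1 2>}
PSO: 8 outcomes — {<0 0 1> <0 0 2> <0 1 1> <0 1 2> <2 0 1> <2 0 2> <2 1 1> <2 1 2>}
target <0 0 2> ∈ {SC,TSO,PSO}

SC:yes TSO:yes PSO:yes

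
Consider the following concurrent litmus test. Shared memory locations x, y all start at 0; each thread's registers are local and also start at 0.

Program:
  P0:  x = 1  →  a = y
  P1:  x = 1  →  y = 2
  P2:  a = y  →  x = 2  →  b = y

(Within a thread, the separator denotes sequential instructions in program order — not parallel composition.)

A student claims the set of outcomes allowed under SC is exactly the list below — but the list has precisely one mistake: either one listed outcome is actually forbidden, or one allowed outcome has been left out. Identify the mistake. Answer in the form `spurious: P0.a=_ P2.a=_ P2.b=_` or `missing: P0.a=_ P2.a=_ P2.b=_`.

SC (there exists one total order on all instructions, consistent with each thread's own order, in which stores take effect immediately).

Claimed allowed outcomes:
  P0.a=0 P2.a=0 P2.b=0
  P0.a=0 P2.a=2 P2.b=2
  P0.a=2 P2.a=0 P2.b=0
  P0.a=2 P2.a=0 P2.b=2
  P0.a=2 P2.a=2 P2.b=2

outcome vector order: (P0.a,P2.a,P2.b)
SC (6): (0,0,0) (0,0,2) (0,2,2) (2,0,0) (2,0,2) (2,2,2)
SC∖claimed = {(0,0,2)}

missing: P0.a=0 P2.a=0 P2.b=2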